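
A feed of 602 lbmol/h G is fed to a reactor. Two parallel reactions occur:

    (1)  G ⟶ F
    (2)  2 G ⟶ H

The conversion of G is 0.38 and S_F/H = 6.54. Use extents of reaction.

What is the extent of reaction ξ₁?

Conversion of G: G consumed = 0.38 × 602 = 228.8 lbmol/h = 1ξ₁ + 2ξ₂.
Selectivity: 1ξ₁ / (1ξ₂) = 6.54 → ξ₁ = 6.54 ξ₂.
Substitute: (1·6.54 + 2) ξ₂ = 228.8 → ξ₂ = 26.79 lbmol/h, ξ₁ = 175.2 lbmol/h.
Outlet amounts (n = n₀ + Σ ν·ξ):
  G: 602 − 1(175.2) − 2(26.79) = 373.2
  F: 0 + 1(175.2) = 175.2
  H: 0 + 1(26.79) = 26.79

ξ₁ = 175 lbmol/h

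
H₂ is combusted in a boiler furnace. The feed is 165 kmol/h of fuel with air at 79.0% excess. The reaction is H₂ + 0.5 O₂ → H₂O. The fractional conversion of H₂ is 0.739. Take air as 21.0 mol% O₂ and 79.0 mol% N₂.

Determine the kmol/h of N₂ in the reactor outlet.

Stoichiometric O₂ = 0.5 × 165 = 82.5 kmol/h; O₂ fed = 82.5 × 1.790 = 147.7 kmol/h.
N₂ fed = 147.7 × 79/21 = 555.5 kmol/h.
Fuel reacted = 0.739 × 165 → ξ = 121.9 kmol/h.
Outlet (n = n₀ + ν ξ):
  H₂: 165 − 1(121.9) = 43.06
  O₂: 147.7 − 0.5(121.9) = 86.71
  N₂: 555.5 (inert)
  H₂O: 0 + 1(121.9) = 121.9

556 kmol/h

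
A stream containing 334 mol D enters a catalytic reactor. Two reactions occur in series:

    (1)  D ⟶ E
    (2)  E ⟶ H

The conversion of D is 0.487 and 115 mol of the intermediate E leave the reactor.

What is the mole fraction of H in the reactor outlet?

0.143

Conversion of D: D consumed = 1ξ₁ = 0.487 × 334 → ξ₁ = 162.7 mol.
E balance: n_E = 0 + 1ξ₁ − 1ξ₂ = 115 → ξ₂ = (1·162.7 − 115)/1 = 47.66 mol.
Outlet amounts (n = n₀ + Σ ν·ξ):
  D: 334 − 1(162.7) = 171.3
  E: 0 + 1(162.7) − 1(47.66) = 115
  H: 0 + 1(47.66) = 47.66
Total out = 334 mol; y_H = 47.66 / 334 = 0.1427.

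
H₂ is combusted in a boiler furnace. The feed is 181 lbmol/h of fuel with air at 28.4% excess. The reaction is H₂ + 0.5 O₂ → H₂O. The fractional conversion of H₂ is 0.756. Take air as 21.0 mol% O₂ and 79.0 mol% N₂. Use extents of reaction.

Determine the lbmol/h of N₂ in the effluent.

437 lbmol/h

Stoichiometric O₂ = 0.5 × 181 = 90.5 lbmol/h; O₂ fed = 90.5 × 1.284 = 116.2 lbmol/h.
N₂ fed = 116.2 × 79/21 = 437.1 lbmol/h.
Fuel reacted = 0.756 × 181 → ξ = 136.8 lbmol/h.
Outlet (n = n₀ + ν ξ):
  H₂: 181 − 1(136.8) = 44.16
  O₂: 116.2 − 0.5(136.8) = 47.78
  N₂: 437.1 (inert)
  H₂O: 0 + 1(136.8) = 136.8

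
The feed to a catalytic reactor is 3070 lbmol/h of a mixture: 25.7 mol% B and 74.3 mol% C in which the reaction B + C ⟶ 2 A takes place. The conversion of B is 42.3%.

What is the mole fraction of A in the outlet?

B reacted = 0.423 × 789 = 333.7 lbmol/h; ν_B = −1, so ξ = 333.7/1 = 333.7 lbmol/h.
Outlet amounts (n = n₀ + ν ξ):
  B: 789 − 1(333.7) = 455.2
  C: 2281 − 1(333.7) = 1947
  A: 0 + 2(333.7) = 667.5
Total out = 3070 lbmol/h; y_A = 667.5 / 3070 = 0.2174.

0.217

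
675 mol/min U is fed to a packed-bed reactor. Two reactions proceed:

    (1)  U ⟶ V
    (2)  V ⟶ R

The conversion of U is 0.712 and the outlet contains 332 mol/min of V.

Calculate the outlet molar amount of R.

Conversion of U: U consumed = 1ξ₁ = 0.712 × 675 → ξ₁ = 480.6 mol/min.
V balance: n_V = 0 + 1ξ₁ − 1ξ₂ = 332 → ξ₂ = (1·480.6 − 332)/1 = 148.6 mol/min.
Outlet amounts (n = n₀ + Σ ν·ξ):
  U: 675 − 1(480.6) = 194.4
  V: 0 + 1(480.6) − 1(148.6) = 332
  R: 0 + 1(148.6) = 148.6

149 mol/min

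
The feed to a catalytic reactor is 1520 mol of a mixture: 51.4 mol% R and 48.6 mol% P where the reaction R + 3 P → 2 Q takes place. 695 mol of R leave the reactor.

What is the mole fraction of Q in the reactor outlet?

For R: n = n₀ − 1ξ → 695 = 781.3 − 1ξ, giving ξ = 86.28 mol.
Outlet amounts (n = n₀ + ν ξ):
  R: 781.3 − 1(86.28) = 695
  P: 738.7 − 3(86.28) = 479.9
  Q: 0 + 2(86.28) = 172.6
Total out = 1347 mol; y_Q = 172.6 / 1347 = 0.1281.

0.128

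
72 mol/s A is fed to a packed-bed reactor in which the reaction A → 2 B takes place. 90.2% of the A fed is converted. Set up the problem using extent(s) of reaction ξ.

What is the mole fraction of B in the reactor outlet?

0.948

A reacted = 0.902 × 72 = 64.94 mol/s; ν_A = −1, so ξ = 64.94/1 = 64.94 mol/s.
Outlet amounts (n = n₀ + ν ξ):
  A: 72 − 1(64.94) = 7.056
  B: 0 + 2(64.94) = 129.9
Total out = 136.9 mol/s; y_B = 129.9 / 136.9 = 0.9485.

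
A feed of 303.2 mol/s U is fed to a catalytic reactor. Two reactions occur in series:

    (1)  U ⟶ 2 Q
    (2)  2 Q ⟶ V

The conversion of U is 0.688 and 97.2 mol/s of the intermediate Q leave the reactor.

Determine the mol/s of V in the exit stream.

160 mol/s

Conversion of U: U consumed = 1ξ₁ = 0.688 × 303.2 → ξ₁ = 208.6 mol/s.
Q balance: n_Q = 0 + 2ξ₁ − 2ξ₂ = 97.2 → ξ₂ = (2·208.6 − 97.2)/2 = 160 mol/s.
Outlet amounts (n = n₀ + Σ ν·ξ):
  U: 303.2 − 1(208.6) = 94.6
  Q: 0 + 2(208.6) − 2(160) = 97.2
  V: 0 + 1(160) = 160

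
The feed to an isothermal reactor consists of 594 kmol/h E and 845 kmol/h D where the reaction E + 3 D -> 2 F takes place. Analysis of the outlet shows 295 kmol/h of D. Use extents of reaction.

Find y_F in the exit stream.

For D: n = n₀ − 3ξ → 295 = 845 − 3ξ, giving ξ = 183.3 kmol/h.
Outlet amounts (n = n₀ + ν ξ):
  E: 594 − 1(183.3) = 410.7
  D: 845 − 3(183.3) = 295
  F: 0 + 2(183.3) = 366.7
Total out = 1072 kmol/h; y_F = 366.7 / 1072 = 0.3419.

0.342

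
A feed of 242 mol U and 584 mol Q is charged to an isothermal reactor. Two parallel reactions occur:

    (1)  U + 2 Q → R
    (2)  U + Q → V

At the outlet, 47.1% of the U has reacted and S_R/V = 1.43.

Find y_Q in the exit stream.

Conversion of U: U consumed = 0.471 × 242 = 114 mol = 1ξ₁ + 1ξ₂.
Selectivity: 1ξ₁ / (1ξ₂) = 1.43 → ξ₁ = 1.43 ξ₂.
Substitute: (1·1.43 + 1) ξ₂ = 114 → ξ₂ = 46.91 mol, ξ₁ = 67.08 mol.
Outlet amounts (n = n₀ + Σ ν·ξ):
  U: 242 − 1(67.08) − 1(46.91) = 128
  Q: 584 − 2(67.08) − 1(46.91) = 402.9
  R: 0 + 1(67.08) = 67.08
  V: 0 + 1(46.91) = 46.91
Total out = 644.9 mol; y_Q = 402.9 / 644.9 = 0.6248.

0.625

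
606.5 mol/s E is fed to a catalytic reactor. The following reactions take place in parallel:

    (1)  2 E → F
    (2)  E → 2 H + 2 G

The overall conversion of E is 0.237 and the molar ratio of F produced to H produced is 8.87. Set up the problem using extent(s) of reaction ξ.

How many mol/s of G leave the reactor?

7.88 mol/s

Conversion of E: E consumed = 0.237 × 606.5 = 143.7 mol/s = 2ξ₁ + 1ξ₂.
Selectivity: 1ξ₁ / (2ξ₂) = 8.87 → ξ₁ = 17.74 ξ₂.
Substitute: (2·17.74 + 1) ξ₂ = 143.7 → ξ₂ = 3.94 mol/s, ξ₁ = 69.9 mol/s.
Outlet amounts (n = n₀ + Σ ν·ξ):
  E: 606.5 − 2(69.9) − 1(3.94) = 462.8
  F: 0 + 1(69.9) = 69.9
  H: 0 + 2(3.94) = 7.881
  G: 0 + 2(3.94) = 7.881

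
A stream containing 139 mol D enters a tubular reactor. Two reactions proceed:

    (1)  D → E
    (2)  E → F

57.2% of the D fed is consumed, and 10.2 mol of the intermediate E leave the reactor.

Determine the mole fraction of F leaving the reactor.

0.499

Conversion of D: D consumed = 1ξ₁ = 0.572 × 139 → ξ₁ = 79.51 mol.
E balance: n_E = 0 + 1ξ₁ − 1ξ₂ = 10.2 → ξ₂ = (1·79.51 − 10.2)/1 = 69.31 mol.
Outlet amounts (n = n₀ + Σ ν·ξ):
  D: 139 − 1(79.51) = 59.49
  E: 0 + 1(79.51) − 1(69.31) = 10.2
  F: 0 + 1(69.31) = 69.31
Total out = 139 mol; y_F = 69.31 / 139 = 0.4986.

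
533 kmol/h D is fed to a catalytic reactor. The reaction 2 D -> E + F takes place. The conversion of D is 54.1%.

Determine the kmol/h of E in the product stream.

D reacted = 0.541 × 533 = 288.4 kmol/h; ν_D = −2, so ξ = 288.4/2 = 144.2 kmol/h.
Outlet amounts (n = n₀ + ν ξ):
  D: 533 − 2(144.2) = 244.6
  E: 0 + 1(144.2) = 144.2
  F: 0 + 1(144.2) = 144.2

144 kmol/h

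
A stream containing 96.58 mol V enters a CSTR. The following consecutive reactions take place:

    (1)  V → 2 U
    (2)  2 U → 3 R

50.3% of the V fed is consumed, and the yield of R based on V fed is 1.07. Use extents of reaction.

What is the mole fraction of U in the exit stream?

0.157

Conversion of V: V consumed = 1ξ₁ = 0.503 × 96.58 → ξ₁ = 48.58 mol.
Yield of R: 3ξ₂ / 96.58 = 1.07 → ξ₂ = 34.45 mol.
Outlet amounts (n = n₀ + Σ ν·ξ):
  V: 96.58 − 1(48.58) = 48
  U: 0 + 2(48.58) − 2(34.45) = 28.27
  R: 0 + 3(34.45) = 103.3
Total out = 179.6 mol; y_U = 28.27 / 179.6 = 0.1574.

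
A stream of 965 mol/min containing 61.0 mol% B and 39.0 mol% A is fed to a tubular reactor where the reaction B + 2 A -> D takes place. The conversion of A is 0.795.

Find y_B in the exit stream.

0.659

A reacted = 0.795 × 376.4 = 299.2 mol/min; ν_A = −2, so ξ = 299.2/2 = 149.6 mol/min.
Outlet amounts (n = n₀ + ν ξ):
  B: 588.6 − 1(149.6) = 439.1
  A: 376.4 − 2(149.6) = 77.15
  D: 0 + 1(149.6) = 149.6
Total out = 665.8 mol/min; y_B = 439.1 / 665.8 = 0.6594.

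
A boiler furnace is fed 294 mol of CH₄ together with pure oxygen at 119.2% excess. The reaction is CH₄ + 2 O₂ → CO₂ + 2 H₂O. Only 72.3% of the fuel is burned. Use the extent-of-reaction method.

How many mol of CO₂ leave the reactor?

213 mol

Stoichiometric O₂ = 2 × 294 = 588 mol; O₂ fed = 588 × 2.192 = 1289 mol.
Fuel reacted = 0.723 × 294 → ξ = 212.6 mol.
Outlet (n = n₀ + ν ξ):
  CH₄: 294 − 1(212.6) = 81.44
  O₂: 1289 − 2(212.6) = 863.8
  CO₂: 0 + 1(212.6) = 212.6
  H₂O: 0 + 2(212.6) = 425.1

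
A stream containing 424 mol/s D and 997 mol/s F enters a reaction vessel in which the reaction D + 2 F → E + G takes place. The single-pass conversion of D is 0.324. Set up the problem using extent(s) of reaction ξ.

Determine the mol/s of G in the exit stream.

D reacted = 0.324 × 424 = 137.4 mol/s; ν_D = −1, so ξ = 137.4/1 = 137.4 mol/s.
Outlet amounts (n = n₀ + ν ξ):
  D: 424 − 1(137.4) = 286.6
  F: 997 − 2(137.4) = 722.2
  E: 0 + 1(137.4) = 137.4
  G: 0 + 1(137.4) = 137.4

137 mol/s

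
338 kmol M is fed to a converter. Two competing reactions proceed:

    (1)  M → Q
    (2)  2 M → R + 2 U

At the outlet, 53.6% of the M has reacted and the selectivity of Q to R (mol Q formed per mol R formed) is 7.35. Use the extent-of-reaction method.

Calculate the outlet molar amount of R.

19.4 kmol

Conversion of M: M consumed = 0.536 × 338 = 181.2 kmol = 1ξ₁ + 2ξ₂.
Selectivity: 1ξ₁ / (1ξ₂) = 7.35 → ξ₁ = 7.35 ξ₂.
Substitute: (1·7.35 + 2) ξ₂ = 181.2 → ξ₂ = 19.38 kmol, ξ₁ = 142.4 kmol.
Outlet amounts (n = n₀ + Σ ν·ξ):
  M: 338 − 1(142.4) − 2(19.38) = 156.8
  Q: 0 + 1(142.4) = 142.4
  R: 0 + 1(19.38) = 19.38
  U: 0 + 2(19.38) = 38.75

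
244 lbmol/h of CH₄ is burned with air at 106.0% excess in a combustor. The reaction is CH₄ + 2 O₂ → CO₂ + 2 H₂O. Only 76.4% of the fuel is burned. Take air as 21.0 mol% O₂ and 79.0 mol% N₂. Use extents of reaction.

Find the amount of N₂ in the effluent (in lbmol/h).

Stoichiometric O₂ = 2 × 244 = 488 lbmol/h; O₂ fed = 488 × 2.060 = 1005 lbmol/h.
N₂ fed = 1005 × 79/21 = 3782 lbmol/h.
Fuel reacted = 0.764 × 244 → ξ = 186.4 lbmol/h.
Outlet (n = n₀ + ν ξ):
  CH₄: 244 − 1(186.4) = 57.58
  O₂: 1005 − 2(186.4) = 632.4
  N₂: 3782 (inert)
  CO₂: 0 + 1(186.4) = 186.4
  H₂O: 0 + 2(186.4) = 372.8

3780 lbmol/h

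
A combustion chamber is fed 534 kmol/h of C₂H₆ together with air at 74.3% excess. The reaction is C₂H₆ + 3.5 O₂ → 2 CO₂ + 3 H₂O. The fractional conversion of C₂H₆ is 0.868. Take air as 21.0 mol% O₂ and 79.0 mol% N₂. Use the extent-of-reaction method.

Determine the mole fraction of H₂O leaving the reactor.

0.0854

Stoichiometric O₂ = 3.5 × 534 = 1869 kmol/h; O₂ fed = 1869 × 1.743 = 3258 kmol/h.
N₂ fed = 3258 × 79/21 = 12260 kmol/h.
Fuel reacted = 0.868 × 534 → ξ = 463.5 kmol/h.
Outlet (n = n₀ + ν ξ):
  C₂H₆: 534 − 1(463.5) = 70.49
  O₂: 3258 − 3.5(463.5) = 1635
  N₂: 12260 (inert)
  CO₂: 0 + 2(463.5) = 927
  H₂O: 0 + 3(463.5) = 1391
Total out = 16280 kmol/h; y_H₂O = 1391 / 16280 = 0.08542.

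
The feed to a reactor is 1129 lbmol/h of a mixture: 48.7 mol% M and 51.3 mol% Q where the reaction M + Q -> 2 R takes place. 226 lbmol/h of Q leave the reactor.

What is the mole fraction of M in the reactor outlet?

0.174

For Q: n = n₀ − 1ξ → 226 = 579.2 − 1ξ, giving ξ = 353.2 lbmol/h.
Outlet amounts (n = n₀ + ν ξ):
  M: 549.8 − 1(353.2) = 196.6
  Q: 579.2 − 1(353.2) = 226
  R: 0 + 2(353.2) = 706.4
Total out = 1129 lbmol/h; y_M = 196.6 / 1129 = 0.1742.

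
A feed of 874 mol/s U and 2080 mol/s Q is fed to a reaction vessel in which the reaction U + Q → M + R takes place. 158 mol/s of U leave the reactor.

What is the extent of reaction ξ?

ξ = 716 mol/s

For U: n = n₀ − 1ξ → 158 = 874 − 1ξ, giving ξ = 716 mol/s.
Outlet amounts (n = n₀ + ν ξ):
  U: 874 − 1(716) = 158
  Q: 2080 − 1(716) = 1364
  M: 0 + 1(716) = 716
  R: 0 + 1(716) = 716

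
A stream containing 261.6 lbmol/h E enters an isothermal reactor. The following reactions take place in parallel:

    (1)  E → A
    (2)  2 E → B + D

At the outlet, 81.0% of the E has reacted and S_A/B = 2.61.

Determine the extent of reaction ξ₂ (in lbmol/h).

Conversion of E: E consumed = 0.81 × 261.6 = 211.9 lbmol/h = 1ξ₁ + 2ξ₂.
Selectivity: 1ξ₁ / (1ξ₂) = 2.61 → ξ₁ = 2.61 ξ₂.
Substitute: (1·2.61 + 2) ξ₂ = 211.9 → ξ₂ = 45.96 lbmol/h, ξ₁ = 120 lbmol/h.
Outlet amounts (n = n₀ + Σ ν·ξ):
  E: 261.6 − 1(120) − 2(45.96) = 49.7
  A: 0 + 1(120) = 120
  B: 0 + 1(45.96) = 45.96
  D: 0 + 1(45.96) = 45.96

ξ₂ = 46 lbmol/h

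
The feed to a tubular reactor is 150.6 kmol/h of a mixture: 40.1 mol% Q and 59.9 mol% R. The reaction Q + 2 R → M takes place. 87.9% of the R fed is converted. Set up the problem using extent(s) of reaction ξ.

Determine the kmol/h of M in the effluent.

39.6 kmol/h

R reacted = 0.879 × 90.21 = 79.29 kmol/h; ν_R = −2, so ξ = 79.29/2 = 39.65 kmol/h.
Outlet amounts (n = n₀ + ν ξ):
  Q: 60.39 − 1(39.65) = 20.74
  R: 90.21 − 2(39.65) = 10.92
  M: 0 + 1(39.65) = 39.65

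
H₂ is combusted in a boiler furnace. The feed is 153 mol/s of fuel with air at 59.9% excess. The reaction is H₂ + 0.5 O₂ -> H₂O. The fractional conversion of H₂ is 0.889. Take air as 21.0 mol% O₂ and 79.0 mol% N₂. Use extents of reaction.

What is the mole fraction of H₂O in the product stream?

Stoichiometric O₂ = 0.5 × 153 = 76.5 mol/s; O₂ fed = 76.5 × 1.599 = 122.3 mol/s.
N₂ fed = 122.3 × 79/21 = 460.2 mol/s.
Fuel reacted = 0.889 × 153 → ξ = 136 mol/s.
Outlet (n = n₀ + ν ξ):
  H₂: 153 − 1(136) = 16.98
  O₂: 122.3 − 0.5(136) = 54.31
  N₂: 460.2 (inert)
  H₂O: 0 + 1(136) = 136
Total out = 667.5 mol/s; y_H₂O = 136 / 667.5 = 0.2038.

0.204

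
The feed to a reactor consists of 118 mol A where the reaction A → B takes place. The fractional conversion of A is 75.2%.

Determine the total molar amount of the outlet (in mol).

118 mol

A reacted = 0.752 × 118 = 88.74 mol; ν_A = −1, so ξ = 88.74/1 = 88.74 mol.
Outlet amounts (n = n₀ + ν ξ):
  A: 118 − 1(88.74) = 29.26
  B: 0 + 1(88.74) = 88.74
Total out = 29.26 + 88.74 = 118 mol.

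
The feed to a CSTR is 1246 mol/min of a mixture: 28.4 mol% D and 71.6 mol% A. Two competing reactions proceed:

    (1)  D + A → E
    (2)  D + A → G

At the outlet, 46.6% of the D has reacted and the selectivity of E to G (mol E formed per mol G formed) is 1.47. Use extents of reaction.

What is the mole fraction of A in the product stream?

0.673

Conversion of D: D consumed = 0.466 × 353.9 = 164.9 mol/min = 1ξ₁ + 1ξ₂.
Selectivity: 1ξ₁ / (1ξ₂) = 1.47 → ξ₁ = 1.47 ξ₂.
Substitute: (1·1.47 + 1) ξ₂ = 164.9 → ξ₂ = 66.76 mol/min, ξ₁ = 98.14 mol/min.
Outlet amounts (n = n₀ + Σ ν·ξ):
  D: 353.9 − 1(98.14) − 1(66.76) = 189
  A: 892.1 − 1(98.14) − 1(66.76) = 727.2
  E: 0 + 1(98.14) = 98.14
  G: 0 + 1(66.76) = 66.76
Total out = 1081 mol/min; y_A = 727.2 / 1081 = 0.6727.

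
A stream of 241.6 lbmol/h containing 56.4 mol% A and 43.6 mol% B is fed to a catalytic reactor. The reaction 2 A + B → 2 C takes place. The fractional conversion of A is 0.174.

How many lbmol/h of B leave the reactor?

93.5 lbmol/h

A reacted = 0.174 × 136.3 = 23.71 lbmol/h; ν_A = −2, so ξ = 23.71/2 = 11.85 lbmol/h.
Outlet amounts (n = n₀ + ν ξ):
  A: 136.3 − 2(11.85) = 112.6
  B: 105.3 − 1(11.85) = 93.48
  C: 0 + 2(11.85) = 23.71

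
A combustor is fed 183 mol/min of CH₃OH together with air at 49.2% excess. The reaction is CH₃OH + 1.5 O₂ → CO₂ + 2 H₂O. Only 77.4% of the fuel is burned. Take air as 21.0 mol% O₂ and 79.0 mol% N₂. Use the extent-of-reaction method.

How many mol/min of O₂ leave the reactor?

197 mol/min

Stoichiometric O₂ = 1.5 × 183 = 274.5 mol/min; O₂ fed = 274.5 × 1.492 = 409.6 mol/min.
N₂ fed = 409.6 × 79/21 = 1541 mol/min.
Fuel reacted = 0.774 × 183 → ξ = 141.6 mol/min.
Outlet (n = n₀ + ν ξ):
  CH₃OH: 183 − 1(141.6) = 41.36
  O₂: 409.6 − 1.5(141.6) = 197.1
  N₂: 1541 (inert)
  CO₂: 0 + 1(141.6) = 141.6
  H₂O: 0 + 2(141.6) = 283.3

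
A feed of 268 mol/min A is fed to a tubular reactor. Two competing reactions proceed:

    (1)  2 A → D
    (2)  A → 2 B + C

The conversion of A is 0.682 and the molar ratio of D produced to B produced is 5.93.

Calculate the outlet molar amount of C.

Conversion of A: A consumed = 0.682 × 268 = 182.8 mol/min = 2ξ₁ + 1ξ₂.
Selectivity: 1ξ₁ / (2ξ₂) = 5.93 → ξ₁ = 11.86 ξ₂.
Substitute: (2·11.86 + 1) ξ₂ = 182.8 → ξ₂ = 7.394 mol/min, ξ₁ = 87.69 mol/min.
Outlet amounts (n = n₀ + Σ ν·ξ):
  A: 268 − 2(87.69) − 1(7.394) = 85.22
  D: 0 + 1(87.69) = 87.69
  B: 0 + 2(7.394) = 14.79
  C: 0 + 1(7.394) = 7.394

7.39 mol/min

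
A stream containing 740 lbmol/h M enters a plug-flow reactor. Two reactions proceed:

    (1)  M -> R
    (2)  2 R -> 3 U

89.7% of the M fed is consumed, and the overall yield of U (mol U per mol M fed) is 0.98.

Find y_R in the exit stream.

Conversion of M: M consumed = 1ξ₁ = 0.897 × 740 → ξ₁ = 663.8 lbmol/h.
Yield of U: 3ξ₂ / 740 = 0.98 → ξ₂ = 241.7 lbmol/h.
Outlet amounts (n = n₀ + Σ ν·ξ):
  M: 740 − 1(663.8) = 76.22
  R: 0 + 1(663.8) − 2(241.7) = 180.3
  U: 0 + 3(241.7) = 725.2
Total out = 981.7 lbmol/h; y_R = 180.3 / 981.7 = 0.1837.

0.184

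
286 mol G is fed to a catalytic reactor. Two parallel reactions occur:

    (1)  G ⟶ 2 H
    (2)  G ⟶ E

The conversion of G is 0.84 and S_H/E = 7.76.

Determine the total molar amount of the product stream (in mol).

477 mol

Conversion of G: G consumed = 0.84 × 286 = 240.2 mol = 1ξ₁ + 1ξ₂.
Selectivity: 2ξ₁ / (1ξ₂) = 7.76 → ξ₁ = 3.88 ξ₂.
Substitute: (1·3.88 + 1) ξ₂ = 240.2 → ξ₂ = 49.23 mol, ξ₁ = 191 mol.
Outlet amounts (n = n₀ + Σ ν·ξ):
  G: 286 − 1(191) − 1(49.23) = 45.76
  H: 0 + 2(191) = 382
  E: 0 + 1(49.23) = 49.23
Total out = 45.76 + 382 + 49.23 = 477 mol.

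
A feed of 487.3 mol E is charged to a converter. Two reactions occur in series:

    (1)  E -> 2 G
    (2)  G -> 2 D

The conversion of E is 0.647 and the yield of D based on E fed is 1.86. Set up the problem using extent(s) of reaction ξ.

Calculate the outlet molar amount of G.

Conversion of E: E consumed = 1ξ₁ = 0.647 × 487.3 → ξ₁ = 315.3 mol.
Yield of D: 2ξ₂ / 487.3 = 1.86 → ξ₂ = 453.2 mol.
Outlet amounts (n = n₀ + Σ ν·ξ):
  E: 487.3 − 1(315.3) = 172
  G: 0 + 2(315.3) − 1(453.2) = 177.4
  D: 0 + 2(453.2) = 906.4

177 mol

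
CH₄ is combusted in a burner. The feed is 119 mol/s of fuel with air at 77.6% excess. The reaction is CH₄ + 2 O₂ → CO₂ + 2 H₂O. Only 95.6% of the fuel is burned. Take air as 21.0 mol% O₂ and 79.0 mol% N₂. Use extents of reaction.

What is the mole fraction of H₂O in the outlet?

0.107

Stoichiometric O₂ = 2 × 119 = 238 mol/s; O₂ fed = 238 × 1.776 = 422.7 mol/s.
N₂ fed = 422.7 × 79/21 = 1590 mol/s.
Fuel reacted = 0.956 × 119 → ξ = 113.8 mol/s.
Outlet (n = n₀ + ν ξ):
  CH₄: 119 − 1(113.8) = 5.236
  O₂: 422.7 − 2(113.8) = 195.2
  N₂: 1590 (inert)
  CO₂: 0 + 1(113.8) = 113.8
  H₂O: 0 + 2(113.8) = 227.5
Total out = 2132 mol/s; y_H₂O = 227.5 / 2132 = 0.1067.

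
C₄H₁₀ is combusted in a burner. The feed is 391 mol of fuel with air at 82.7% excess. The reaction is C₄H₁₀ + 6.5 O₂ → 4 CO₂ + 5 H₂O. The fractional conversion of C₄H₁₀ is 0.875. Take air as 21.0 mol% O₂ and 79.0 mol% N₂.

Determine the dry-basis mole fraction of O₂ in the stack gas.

Stoichiometric O₂ = 6.5 × 391 = 2542 mol; O₂ fed = 2542 × 1.827 = 4643 mol.
N₂ fed = 4643 × 79/21 = 17470 mol.
Fuel reacted = 0.875 × 391 → ξ = 342.1 mol.
Outlet (n = n₀ + ν ξ):
  C₄H₁₀: 391 − 1(342.1) = 48.88
  O₂: 4643 − 6.5(342.1) = 2420
  N₂: 17470 (inert)
  CO₂: 0 + 4(342.1) = 1368
  H₂O: 0 + 5(342.1) = 1711
Dry total = 21300 mol; y_O₂ (dry) = 2420 / 21300 = 0.1136.

0.114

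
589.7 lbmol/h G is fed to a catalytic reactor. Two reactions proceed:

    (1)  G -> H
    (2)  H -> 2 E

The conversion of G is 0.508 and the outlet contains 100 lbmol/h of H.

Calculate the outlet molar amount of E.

399 lbmol/h

Conversion of G: G consumed = 1ξ₁ = 0.508 × 589.7 → ξ₁ = 299.6 lbmol/h.
H balance: n_H = 0 + 1ξ₁ − 1ξ₂ = 100 → ξ₂ = (1·299.6 − 100)/1 = 199.6 lbmol/h.
Outlet amounts (n = n₀ + Σ ν·ξ):
  G: 589.7 − 1(299.6) = 290.1
  H: 0 + 1(299.6) − 1(199.6) = 100
  E: 0 + 2(199.6) = 399.1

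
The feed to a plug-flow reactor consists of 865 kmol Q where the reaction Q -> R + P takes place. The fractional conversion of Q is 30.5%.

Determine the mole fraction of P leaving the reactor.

0.234

Q reacted = 0.305 × 865 = 263.8 kmol; ν_Q = −1, so ξ = 263.8/1 = 263.8 kmol.
Outlet amounts (n = n₀ + ν ξ):
  Q: 865 − 1(263.8) = 601.2
  R: 0 + 1(263.8) = 263.8
  P: 0 + 1(263.8) = 263.8
Total out = 1129 kmol; y_P = 263.8 / 1129 = 0.2337.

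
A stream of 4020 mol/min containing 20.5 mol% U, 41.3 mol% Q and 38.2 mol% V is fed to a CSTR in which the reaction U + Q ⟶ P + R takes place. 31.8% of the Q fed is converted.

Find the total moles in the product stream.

Q reacted = 0.318 × 1660 = 528 mol/min; ν_Q = −1, so ξ = 528/1 = 528 mol/min.
Outlet amounts (n = n₀ + ν ξ):
  U: 824.1 − 1(528) = 296.1
  Q: 1660 − 1(528) = 1132
  P: 0 + 1(528) = 528
  R: 0 + 1(528) = 528
  V: 1536 (inert)
Total out = 296.1 + 1132 + 528 + 528 + 1536 = 4020 mol/min.

4020 mol/min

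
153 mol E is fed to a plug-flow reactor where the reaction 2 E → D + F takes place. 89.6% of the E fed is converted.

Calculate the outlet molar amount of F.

68.5 mol

E reacted = 0.896 × 153 = 137.1 mol; ν_E = −2, so ξ = 137.1/2 = 68.54 mol.
Outlet amounts (n = n₀ + ν ξ):
  E: 153 − 2(68.54) = 15.91
  D: 0 + 1(68.54) = 68.54
  F: 0 + 1(68.54) = 68.54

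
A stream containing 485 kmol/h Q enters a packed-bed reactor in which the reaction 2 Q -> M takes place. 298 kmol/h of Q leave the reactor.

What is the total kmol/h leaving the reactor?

392 kmol/h

For Q: n = n₀ − 2ξ → 298 = 485 − 2ξ, giving ξ = 93.5 kmol/h.
Outlet amounts (n = n₀ + ν ξ):
  Q: 485 − 2(93.5) = 298
  M: 0 + 1(93.5) = 93.5
Total out = 298 + 93.5 = 391.5 kmol/h.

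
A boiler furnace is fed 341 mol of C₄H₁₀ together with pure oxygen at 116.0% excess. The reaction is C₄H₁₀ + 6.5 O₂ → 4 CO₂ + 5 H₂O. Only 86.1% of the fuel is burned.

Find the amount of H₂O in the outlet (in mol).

1470 mol

Stoichiometric O₂ = 6.5 × 341 = 2216 mol; O₂ fed = 2216 × 2.160 = 4788 mol.
Fuel reacted = 0.861 × 341 → ξ = 293.6 mol.
Outlet (n = n₀ + ν ξ):
  C₄H₁₀: 341 − 1(293.6) = 47.4
  O₂: 4788 − 6.5(293.6) = 2879
  CO₂: 0 + 4(293.6) = 1174
  H₂O: 0 + 5(293.6) = 1468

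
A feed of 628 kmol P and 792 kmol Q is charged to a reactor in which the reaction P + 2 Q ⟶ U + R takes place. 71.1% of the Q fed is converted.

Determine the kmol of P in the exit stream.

Q reacted = 0.711 × 792 = 563.1 kmol; ν_Q = −2, so ξ = 563.1/2 = 281.6 kmol.
Outlet amounts (n = n₀ + ν ξ):
  P: 628 − 1(281.6) = 346.4
  Q: 792 − 2(281.6) = 228.9
  U: 0 + 1(281.6) = 281.6
  R: 0 + 1(281.6) = 281.6

346 kmol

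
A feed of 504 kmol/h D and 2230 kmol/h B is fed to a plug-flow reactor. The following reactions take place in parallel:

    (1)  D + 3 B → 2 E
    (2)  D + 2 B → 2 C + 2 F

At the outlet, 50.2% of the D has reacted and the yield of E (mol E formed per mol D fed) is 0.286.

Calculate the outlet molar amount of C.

362 kmol/h

Yield of E: 2ξ₁ / 504 = 0.286 → ξ₁ = 72.07 kmol/h.
Conversion of D: 1ξ₁ + 1ξ₂ = 0.502 × 504 = 253 → ξ₂ = 180.9 kmol/h.
Outlet amounts (n = n₀ + Σ ν·ξ):
  D: 504 − 1(72.07) − 1(180.9) = 251
  B: 2230 − 3(72.07) − 2(180.9) = 1652
  E: 0 + 2(72.07) = 144.1
  C: 0 + 2(180.9) = 361.9
  F: 0 + 2(180.9) = 361.9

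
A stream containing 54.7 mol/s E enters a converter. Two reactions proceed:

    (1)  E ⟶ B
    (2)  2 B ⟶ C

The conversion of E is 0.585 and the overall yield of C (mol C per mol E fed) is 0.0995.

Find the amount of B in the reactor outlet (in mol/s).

21.1 mol/s

Conversion of E: E consumed = 1ξ₁ = 0.585 × 54.7 → ξ₁ = 32 mol/s.
Yield of C: 1ξ₂ / 54.7 = 0.0995 → ξ₂ = 5.443 mol/s.
Outlet amounts (n = n₀ + Σ ν·ξ):
  E: 54.7 − 1(32) = 22.7
  B: 0 + 1(32) − 2(5.443) = 21.11
  C: 0 + 1(5.443) = 5.443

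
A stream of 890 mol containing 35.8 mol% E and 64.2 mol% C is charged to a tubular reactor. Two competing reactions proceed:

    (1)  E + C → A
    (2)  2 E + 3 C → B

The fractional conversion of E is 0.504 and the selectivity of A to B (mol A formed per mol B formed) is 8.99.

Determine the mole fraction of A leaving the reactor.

Conversion of E: E consumed = 0.504 × 318.6 = 160.6 mol = 1ξ₁ + 2ξ₂.
Selectivity: 1ξ₁ / (1ξ₂) = 8.99 → ξ₁ = 8.99 ξ₂.
Substitute: (1·8.99 + 2) ξ₂ = 160.6 → ξ₂ = 14.61 mol, ξ₁ = 131.4 mol.
Outlet amounts (n = n₀ + Σ ν·ξ):
  E: 318.6 − 1(131.4) − 2(14.61) = 158
  C: 571.4 − 1(131.4) − 3(14.61) = 396.2
  A: 0 + 1(131.4) = 131.4
  B: 0 + 1(14.61) = 14.61
Total out = 700.2 mol; y_A = 131.4 / 700.2 = 0.1876.

0.188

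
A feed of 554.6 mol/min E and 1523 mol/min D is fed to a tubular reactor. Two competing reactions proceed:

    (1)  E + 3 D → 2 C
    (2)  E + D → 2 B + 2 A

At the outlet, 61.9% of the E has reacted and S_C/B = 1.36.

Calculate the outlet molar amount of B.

Conversion of E: E consumed = 0.619 × 554.6 = 343.3 mol/min = 1ξ₁ + 1ξ₂.
Selectivity: 2ξ₁ / (2ξ₂) = 1.36 → ξ₁ = 1.36 ξ₂.
Substitute: (1·1.36 + 1) ξ₂ = 343.3 → ξ₂ = 145.5 mol/min, ξ₁ = 197.8 mol/min.
Outlet amounts (n = n₀ + Σ ν·ξ):
  E: 554.6 − 1(197.8) − 1(145.5) = 211.3
  D: 1523 − 3(197.8) − 1(145.5) = 784
  C: 0 + 2(197.8) = 395.7
  B: 0 + 2(145.5) = 290.9
  A: 0 + 2(145.5) = 290.9

291 mol/min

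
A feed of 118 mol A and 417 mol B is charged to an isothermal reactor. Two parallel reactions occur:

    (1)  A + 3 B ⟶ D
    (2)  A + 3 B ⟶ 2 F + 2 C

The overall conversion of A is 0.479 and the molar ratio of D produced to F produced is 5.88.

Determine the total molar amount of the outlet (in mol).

379 mol

Conversion of A: A consumed = 0.479 × 118 = 56.52 mol = 1ξ₁ + 1ξ₂.
Selectivity: 1ξ₁ / (2ξ₂) = 5.88 → ξ₁ = 11.76 ξ₂.
Substitute: (1·11.76 + 1) ξ₂ = 56.52 → ξ₂ = 4.43 mol, ξ₁ = 52.09 mol.
Outlet amounts (n = n₀ + Σ ν·ξ):
  A: 118 − 1(52.09) − 1(4.43) = 61.48
  B: 417 − 3(52.09) − 3(4.43) = 247.4
  D: 0 + 1(52.09) = 52.09
  F: 0 + 2(4.43) = 8.859
  C: 0 + 2(4.43) = 8.859
Total out = 61.48 + 247.4 + 52.09 + 8.859 + 8.859 = 378.7 mol.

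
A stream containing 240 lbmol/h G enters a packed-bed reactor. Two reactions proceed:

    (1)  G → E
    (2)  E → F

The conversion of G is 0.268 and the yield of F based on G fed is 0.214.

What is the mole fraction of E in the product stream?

0.054

Conversion of G: G consumed = 1ξ₁ = 0.268 × 240 → ξ₁ = 64.32 lbmol/h.
Yield of F: 1ξ₂ / 240 = 0.214 → ξ₂ = 51.36 lbmol/h.
Outlet amounts (n = n₀ + Σ ν·ξ):
  G: 240 − 1(64.32) = 175.7
  E: 0 + 1(64.32) − 1(51.36) = 12.96
  F: 0 + 1(51.36) = 51.36
Total out = 240 lbmol/h; y_E = 12.96 / 240 = 0.054.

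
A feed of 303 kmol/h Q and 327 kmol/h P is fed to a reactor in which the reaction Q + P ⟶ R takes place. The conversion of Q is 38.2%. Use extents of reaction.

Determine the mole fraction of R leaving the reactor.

0.225

Q reacted = 0.382 × 303 = 115.7 kmol/h; ν_Q = −1, so ξ = 115.7/1 = 115.7 kmol/h.
Outlet amounts (n = n₀ + ν ξ):
  Q: 303 − 1(115.7) = 187.3
  P: 327 − 1(115.7) = 211.3
  R: 0 + 1(115.7) = 115.7
Total out = 514.3 kmol/h; y_R = 115.7 / 514.3 = 0.2251.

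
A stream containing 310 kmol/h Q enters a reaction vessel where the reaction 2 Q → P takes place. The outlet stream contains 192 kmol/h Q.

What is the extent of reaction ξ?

For Q: n = n₀ − 2ξ → 192 = 310 − 2ξ, giving ξ = 59 kmol/h.
Outlet amounts (n = n₀ + ν ξ):
  Q: 310 − 2(59) = 192
  P: 0 + 1(59) = 59

ξ = 59 kmol/h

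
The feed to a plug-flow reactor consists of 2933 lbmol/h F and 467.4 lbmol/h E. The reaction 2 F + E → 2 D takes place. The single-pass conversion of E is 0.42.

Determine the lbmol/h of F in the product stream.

E reacted = 0.42 × 467.4 = 196.3 lbmol/h; ν_E = −1, so ξ = 196.3/1 = 196.3 lbmol/h.
Outlet amounts (n = n₀ + ν ξ):
  F: 2933 − 2(196.3) = 2540
  E: 467.4 − 1(196.3) = 271.1
  D: 0 + 2(196.3) = 392.6

2540 lbmol/h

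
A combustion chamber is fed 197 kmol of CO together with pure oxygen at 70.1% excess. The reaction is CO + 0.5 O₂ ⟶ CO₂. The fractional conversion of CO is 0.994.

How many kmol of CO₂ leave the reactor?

196 kmol

Stoichiometric O₂ = 0.5 × 197 = 98.5 kmol; O₂ fed = 98.5 × 1.701 = 167.5 kmol.
Fuel reacted = 0.994 × 197 → ξ = 195.8 kmol.
Outlet (n = n₀ + ν ξ):
  CO: 197 − 1(195.8) = 1.182
  O₂: 167.5 − 0.5(195.8) = 69.64
  CO₂: 0 + 1(195.8) = 195.8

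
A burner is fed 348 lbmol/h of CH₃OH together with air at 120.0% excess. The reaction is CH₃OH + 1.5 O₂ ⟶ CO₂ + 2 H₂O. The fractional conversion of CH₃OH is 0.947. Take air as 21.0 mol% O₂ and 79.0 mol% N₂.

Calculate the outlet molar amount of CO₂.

Stoichiometric O₂ = 1.5 × 348 = 522 lbmol/h; O₂ fed = 522 × 2.200 = 1148 lbmol/h.
N₂ fed = 1148 × 79/21 = 4320 lbmol/h.
Fuel reacted = 0.947 × 348 → ξ = 329.6 lbmol/h.
Outlet (n = n₀ + ν ξ):
  CH₃OH: 348 − 1(329.6) = 18.44
  O₂: 1148 − 1.5(329.6) = 654.1
  N₂: 4320 (inert)
  CO₂: 0 + 1(329.6) = 329.6
  H₂O: 0 + 2(329.6) = 659.1

330 lbmol/h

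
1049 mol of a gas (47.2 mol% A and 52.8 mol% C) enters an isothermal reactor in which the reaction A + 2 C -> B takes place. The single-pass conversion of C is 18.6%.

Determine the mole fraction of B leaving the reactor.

0.0545

C reacted = 0.186 × 553.9 = 103 mol; ν_C = −2, so ξ = 103/2 = 51.51 mol.
Outlet amounts (n = n₀ + ν ξ):
  A: 495.1 − 1(51.51) = 443.6
  C: 553.9 − 2(51.51) = 450.9
  B: 0 + 1(51.51) = 51.51
Total out = 946 mol; y_B = 51.51 / 946 = 0.05445.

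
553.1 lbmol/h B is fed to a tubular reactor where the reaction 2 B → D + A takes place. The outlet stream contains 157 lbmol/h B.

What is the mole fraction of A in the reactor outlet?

For B: n = n₀ − 2ξ → 157 = 553.1 − 2ξ, giving ξ = 198.1 lbmol/h.
Outlet amounts (n = n₀ + ν ξ):
  B: 553.1 − 2(198.1) = 157
  D: 0 + 1(198.1) = 198.1
  A: 0 + 1(198.1) = 198.1
Total out = 553.1 lbmol/h; y_A = 198.1 / 553.1 = 0.3581.

0.358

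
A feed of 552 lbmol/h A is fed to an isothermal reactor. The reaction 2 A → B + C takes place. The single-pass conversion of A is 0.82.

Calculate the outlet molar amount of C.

226 lbmol/h

A reacted = 0.82 × 552 = 452.6 lbmol/h; ν_A = −2, so ξ = 452.6/2 = 226.3 lbmol/h.
Outlet amounts (n = n₀ + ν ξ):
  A: 552 − 2(226.3) = 99.36
  B: 0 + 1(226.3) = 226.3
  C: 0 + 1(226.3) = 226.3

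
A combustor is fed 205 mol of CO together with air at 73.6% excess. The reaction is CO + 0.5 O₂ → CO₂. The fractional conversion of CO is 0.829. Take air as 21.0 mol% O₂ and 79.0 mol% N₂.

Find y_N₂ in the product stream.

0.692

Stoichiometric O₂ = 0.5 × 205 = 102.5 mol; O₂ fed = 102.5 × 1.736 = 177.9 mol.
N₂ fed = 177.9 × 79/21 = 669.4 mol.
Fuel reacted = 0.829 × 205 → ξ = 169.9 mol.
Outlet (n = n₀ + ν ξ):
  CO: 205 − 1(169.9) = 35.06
  O₂: 177.9 − 0.5(169.9) = 92.97
  N₂: 669.4 (inert)
  CO₂: 0 + 1(169.9) = 169.9
Total out = 967.4 mol; y_N₂ = 669.4 / 967.4 = 0.692.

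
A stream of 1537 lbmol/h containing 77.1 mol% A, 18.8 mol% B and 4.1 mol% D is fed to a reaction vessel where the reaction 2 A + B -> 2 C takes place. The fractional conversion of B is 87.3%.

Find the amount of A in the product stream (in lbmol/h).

681 lbmol/h

B reacted = 0.873 × 289 = 252.3 lbmol/h; ν_B = −1, so ξ = 252.3/1 = 252.3 lbmol/h.
Outlet amounts (n = n₀ + ν ξ):
  A: 1185 − 2(252.3) = 680.5
  B: 289 − 1(252.3) = 36.7
  C: 0 + 2(252.3) = 504.5
  D: 63.02 (inert)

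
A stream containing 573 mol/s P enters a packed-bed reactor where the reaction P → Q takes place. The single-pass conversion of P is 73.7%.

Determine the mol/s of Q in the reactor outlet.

P reacted = 0.737 × 573 = 422.3 mol/s; ν_P = −1, so ξ = 422.3/1 = 422.3 mol/s.
Outlet amounts (n = n₀ + ν ξ):
  P: 573 − 1(422.3) = 150.7
  Q: 0 + 1(422.3) = 422.3

422 mol/s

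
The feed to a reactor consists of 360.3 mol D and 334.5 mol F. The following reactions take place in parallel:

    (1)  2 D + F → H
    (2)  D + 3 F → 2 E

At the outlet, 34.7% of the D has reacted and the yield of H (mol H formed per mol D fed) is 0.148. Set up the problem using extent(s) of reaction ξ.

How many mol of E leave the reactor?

Yield of H: 1ξ₁ / 360.3 = 0.148 → ξ₁ = 53.32 mol.
Conversion of D: 2ξ₁ + 1ξ₂ = 0.347 × 360.3 = 125 → ξ₂ = 18.38 mol.
Outlet amounts (n = n₀ + Σ ν·ξ):
  D: 360.3 − 2(53.32) − 1(18.38) = 235.3
  F: 334.5 − 1(53.32) − 3(18.38) = 226
  H: 0 + 1(53.32) = 53.32
  E: 0 + 2(18.38) = 36.75

36.8 mol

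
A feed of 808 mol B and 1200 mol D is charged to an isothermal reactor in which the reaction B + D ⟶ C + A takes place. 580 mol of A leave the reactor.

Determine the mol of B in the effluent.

For A: n = n₀ + 1ξ → 580 = 0 + 1ξ, giving ξ = 580 mol.
Outlet amounts (n = n₀ + ν ξ):
  B: 808 − 1(580) = 228
  D: 1200 − 1(580) = 620
  C: 0 + 1(580) = 580
  A: 0 + 1(580) = 580

228 mol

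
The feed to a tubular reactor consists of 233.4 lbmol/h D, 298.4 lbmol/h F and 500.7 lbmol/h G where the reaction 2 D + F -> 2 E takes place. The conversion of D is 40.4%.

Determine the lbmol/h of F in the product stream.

251 lbmol/h

D reacted = 0.404 × 233.4 = 94.29 lbmol/h; ν_D = −2, so ξ = 94.29/2 = 47.15 lbmol/h.
Outlet amounts (n = n₀ + ν ξ):
  D: 233.4 − 2(47.15) = 139.1
  F: 298.4 − 1(47.15) = 251.3
  E: 0 + 2(47.15) = 94.29
  G: 500.7 (inert)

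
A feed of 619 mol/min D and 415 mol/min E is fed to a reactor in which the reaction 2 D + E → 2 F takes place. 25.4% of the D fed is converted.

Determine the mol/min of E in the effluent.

336 mol/min

D reacted = 0.254 × 619 = 157.2 mol/min; ν_D = −2, so ξ = 157.2/2 = 78.61 mol/min.
Outlet amounts (n = n₀ + ν ξ):
  D: 619 − 2(78.61) = 461.8
  E: 415 − 1(78.61) = 336.4
  F: 0 + 2(78.61) = 157.2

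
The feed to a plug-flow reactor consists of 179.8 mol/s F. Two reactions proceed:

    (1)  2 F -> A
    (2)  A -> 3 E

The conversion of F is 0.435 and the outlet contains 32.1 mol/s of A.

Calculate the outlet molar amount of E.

Conversion of F: F consumed = 2ξ₁ = 0.435 × 179.8 → ξ₁ = 39.11 mol/s.
A balance: n_A = 0 + 1ξ₁ − 1ξ₂ = 32.1 → ξ₂ = (1·39.11 − 32.1)/1 = 7.007 mol/s.
Outlet amounts (n = n₀ + Σ ν·ξ):
  F: 179.8 − 2(39.11) = 101.6
  A: 0 + 1(39.11) − 1(7.007) = 32.1
  E: 0 + 3(7.007) = 21.02

21 mol/s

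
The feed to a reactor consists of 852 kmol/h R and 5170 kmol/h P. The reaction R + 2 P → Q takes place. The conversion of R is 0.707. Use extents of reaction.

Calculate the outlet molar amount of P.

3970 kmol/h

R reacted = 0.707 × 852 = 602.4 kmol/h; ν_R = −1, so ξ = 602.4/1 = 602.4 kmol/h.
Outlet amounts (n = n₀ + ν ξ):
  R: 852 − 1(602.4) = 249.6
  P: 5170 − 2(602.4) = 3965
  Q: 0 + 1(602.4) = 602.4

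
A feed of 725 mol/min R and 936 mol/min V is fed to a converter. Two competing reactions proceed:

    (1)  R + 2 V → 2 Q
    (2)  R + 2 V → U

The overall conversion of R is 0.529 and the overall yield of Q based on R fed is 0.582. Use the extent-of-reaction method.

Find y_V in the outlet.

0.153

Yield of Q: 2ξ₁ / 725 = 0.582 → ξ₁ = 211 mol/min.
Conversion of R: 1ξ₁ + 1ξ₂ = 0.529 × 725 = 383.5 → ξ₂ = 172.6 mol/min.
Outlet amounts (n = n₀ + Σ ν·ξ):
  R: 725 − 1(211) − 1(172.6) = 341.5
  V: 936 − 2(211) − 2(172.6) = 168.9
  Q: 0 + 2(211) = 421.9
  U: 0 + 1(172.6) = 172.6
Total out = 1105 mol/min; y_V = 168.9 / 1105 = 0.1529.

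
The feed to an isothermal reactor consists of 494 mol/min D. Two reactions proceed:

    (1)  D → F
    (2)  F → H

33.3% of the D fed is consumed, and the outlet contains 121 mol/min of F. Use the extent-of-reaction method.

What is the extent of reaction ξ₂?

ξ₂ = 43.5 mol/min

Conversion of D: D consumed = 1ξ₁ = 0.333 × 494 → ξ₁ = 164.5 mol/min.
F balance: n_F = 0 + 1ξ₁ − 1ξ₂ = 121 → ξ₂ = (1·164.5 − 121)/1 = 43.5 mol/min.
Outlet amounts (n = n₀ + Σ ν·ξ):
  D: 494 − 1(164.5) = 329.5
  F: 0 + 1(164.5) − 1(43.5) = 121
  H: 0 + 1(43.5) = 43.5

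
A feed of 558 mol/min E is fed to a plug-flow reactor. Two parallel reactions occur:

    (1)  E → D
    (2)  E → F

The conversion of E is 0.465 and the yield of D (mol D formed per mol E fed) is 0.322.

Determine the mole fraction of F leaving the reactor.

0.143

Yield of D: 1ξ₁ / 558 = 0.322 → ξ₁ = 179.7 mol/min.
Conversion of E: 1ξ₁ + 1ξ₂ = 0.465 × 558 = 259.5 → ξ₂ = 79.79 mol/min.
Outlet amounts (n = n₀ + Σ ν·ξ):
  E: 558 − 1(179.7) − 1(79.79) = 298.5
  D: 0 + 1(179.7) = 179.7
  F: 0 + 1(79.79) = 79.79
Total out = 558 mol/min; y_F = 79.79 / 558 = 0.143.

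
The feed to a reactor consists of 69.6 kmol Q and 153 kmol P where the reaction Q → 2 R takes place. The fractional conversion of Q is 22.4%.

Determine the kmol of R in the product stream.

Q reacted = 0.224 × 69.6 = 15.59 kmol; ν_Q = −1, so ξ = 15.59/1 = 15.59 kmol.
Outlet amounts (n = n₀ + ν ξ):
  Q: 69.6 − 1(15.59) = 54.01
  R: 0 + 2(15.59) = 31.18
  P: 153 (inert)

31.2 kmol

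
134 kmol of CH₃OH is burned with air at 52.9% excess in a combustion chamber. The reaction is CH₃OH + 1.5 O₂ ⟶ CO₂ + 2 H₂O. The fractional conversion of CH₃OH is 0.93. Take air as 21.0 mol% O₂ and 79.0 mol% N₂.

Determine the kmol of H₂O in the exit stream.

249 kmol

Stoichiometric O₂ = 1.5 × 134 = 201 kmol; O₂ fed = 201 × 1.529 = 307.3 kmol.
N₂ fed = 307.3 × 79/21 = 1156 kmol.
Fuel reacted = 0.93 × 134 → ξ = 124.6 kmol.
Outlet (n = n₀ + ν ξ):
  CH₃OH: 134 − 1(124.6) = 9.38
  O₂: 307.3 − 1.5(124.6) = 120.4
  N₂: 1156 (inert)
  CO₂: 0 + 1(124.6) = 124.6
  H₂O: 0 + 2(124.6) = 249.2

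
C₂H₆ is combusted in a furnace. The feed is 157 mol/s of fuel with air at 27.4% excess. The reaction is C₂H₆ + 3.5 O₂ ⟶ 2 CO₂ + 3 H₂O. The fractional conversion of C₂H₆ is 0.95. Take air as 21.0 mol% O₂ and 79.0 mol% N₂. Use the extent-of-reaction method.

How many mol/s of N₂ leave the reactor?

2630 mol/s

Stoichiometric O₂ = 3.5 × 157 = 549.5 mol/s; O₂ fed = 549.5 × 1.274 = 700.1 mol/s.
N₂ fed = 700.1 × 79/21 = 2634 mol/s.
Fuel reacted = 0.95 × 157 → ξ = 149.2 mol/s.
Outlet (n = n₀ + ν ξ):
  C₂H₆: 157 − 1(149.2) = 7.85
  O₂: 700.1 − 3.5(149.2) = 178
  N₂: 2634 (inert)
  CO₂: 0 + 2(149.2) = 298.3
  H₂O: 0 + 3(149.2) = 447.5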